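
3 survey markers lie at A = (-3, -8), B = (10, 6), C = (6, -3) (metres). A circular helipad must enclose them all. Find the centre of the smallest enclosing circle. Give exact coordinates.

(3.5, -1)

Side lengths²: AB² = 365, AC² = 106, BC² = 97.
Since AB² = 365 ≥ 106 + 97 = 203, the angle opposite AB is not acute, so the smallest enclosing circle has AB as diameter.
Centre = midpoint of AB = (3.5, -1), r² = 365/4 = 91.25.
Centre = (3.5, -1).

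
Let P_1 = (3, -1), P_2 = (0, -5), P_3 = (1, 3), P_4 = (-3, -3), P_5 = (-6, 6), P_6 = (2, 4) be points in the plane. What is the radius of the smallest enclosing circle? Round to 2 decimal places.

6.26

A smallest enclosing disk is always determined by at most three of the input points on its boundary.
The farthest pair is P_2–P_5 with squared distance 157. The circle on this segment as diameter has centre (-3, 0.5) and r² = 157/4 = 39.25.
Check P_1: distance² to centre = 38.25 ≤ 39.25, so it lies inside.
All remaining points lie in this disk, and no smaller disk contains both endpoints, so this is the minimum enclosing circle.
r = √(39.25) ≈ 6.26.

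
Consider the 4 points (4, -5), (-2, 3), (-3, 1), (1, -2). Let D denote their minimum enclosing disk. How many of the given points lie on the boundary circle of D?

A smallest enclosing disk is always determined by at most three of the input points on its boundary.
The farthest pair is (4, -5)–(-2, 3) with squared distance 100. The circle on this segment as diameter has centre (1, -1) and r² = 100/4 = 25.
Check (-3, 1): distance² to centre = 20 ≤ 25, so it lies inside.
All remaining points lie in this disk, and no smaller disk contains both endpoints, so this is the minimum enclosing circle.
The points at distance exactly r from the centre are (4, -5), (-2, 3) — 2 points.

2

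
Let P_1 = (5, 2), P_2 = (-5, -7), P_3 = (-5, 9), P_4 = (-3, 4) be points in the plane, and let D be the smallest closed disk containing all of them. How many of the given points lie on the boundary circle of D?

The minimum enclosing circle of a finite set is fixed by two of the points (as a diameter) or three (as a circumcircle).
The minimum enclosing circle is determined by three boundary points: P_1, P_2, P_3.
Their circumcentre is (-3.15, 1) with r² = 67.4225.
The farthest remaining point P_4 is at distance² 9.0225 ≤ 67.4225.
The points at distance exactly r from the centre are P_1, P_2, P_3 — 3 points.

3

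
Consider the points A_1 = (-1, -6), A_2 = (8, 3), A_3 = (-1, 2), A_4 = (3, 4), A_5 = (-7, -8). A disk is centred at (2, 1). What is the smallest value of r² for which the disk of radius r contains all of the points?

162

The required radius is the distance from (2, 1) to the farthest point.
Squared distances: 58, 40, 10, 10, 162.
Maximum is 162, attained at A_5.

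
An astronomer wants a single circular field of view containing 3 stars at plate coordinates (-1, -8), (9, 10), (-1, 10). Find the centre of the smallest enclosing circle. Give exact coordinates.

Call the three points A, B, C in the order given.
Side lengths²: AB² = 424, AC² = 324, BC² = 100.
Since AB² = 424 ≥ 324 + 100 = 424, the angle opposite AB is not acute, so the smallest enclosing circle has AB as diameter.
Centre = midpoint of AB = (4, 1), r² = 424/4 = 106.
Centre = (4, 1).

(4, 1)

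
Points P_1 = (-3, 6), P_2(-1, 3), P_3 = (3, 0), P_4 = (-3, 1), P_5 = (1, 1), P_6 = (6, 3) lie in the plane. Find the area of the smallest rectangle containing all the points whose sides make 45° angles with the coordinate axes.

66

In coordinates u = x + y, v = x − y the rectangle is axis-aligned; the map (x,y)→(u,v) scales areas by 2.
u-values: 3, 2, 3, -2, 2, 9; range = 9 − (-2) = 11.
v-values: -9, -4, 3, -4, 0, 3; range = 3 − (-9) = 12.
Area = (11 × 12) / 2 = 66.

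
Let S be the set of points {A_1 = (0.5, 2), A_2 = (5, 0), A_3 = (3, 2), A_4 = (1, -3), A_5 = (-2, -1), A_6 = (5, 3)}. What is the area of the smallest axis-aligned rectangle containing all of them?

42

x ranges over [-2, 5], width 7.
y ranges over [-3, 3], height 6.
Area = 7 × 6 = 42.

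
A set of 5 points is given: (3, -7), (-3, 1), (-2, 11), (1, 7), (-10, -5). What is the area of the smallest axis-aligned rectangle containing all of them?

x ranges over [-10, 3], width 13.
y ranges over [-7, 11], height 18.
Area = 13 × 18 = 234.

234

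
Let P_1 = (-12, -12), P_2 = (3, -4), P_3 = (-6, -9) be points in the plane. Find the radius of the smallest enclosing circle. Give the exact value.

Side lengths²: P_1P_2² = 289, P_1P_3² = 45, P_2P_3² = 106.
Since P_1P_2² = 289 ≥ 106 + 45 = 151, the angle opposite P_1P_2 is not acute, so the smallest enclosing circle has P_1P_2 as diameter.
Centre = midpoint of P_1P_2 = (-4.5, -8), r² = 289/4 = 72.25.
r = √(72.25) = 8.5.

8.5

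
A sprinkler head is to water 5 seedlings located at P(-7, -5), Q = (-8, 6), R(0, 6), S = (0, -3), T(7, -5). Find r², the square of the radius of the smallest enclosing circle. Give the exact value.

The farthest pair is Q–T with squared distance 346. The circle on this segment as diameter has centre (-0.5, 0.5) and r² = 346/4 = 86.5.
Check P: distance² to centre = 72.5 ≤ 86.5, so it lies inside.
All remaining points lie in this disk, and no smaller disk contains both endpoints, so this is the minimum enclosing circle.

86.5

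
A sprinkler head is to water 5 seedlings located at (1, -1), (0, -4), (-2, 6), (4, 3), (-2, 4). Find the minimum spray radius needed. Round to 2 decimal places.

By Welzl's lemma the MEC is supported by two points (diametrically opposite) or three points (on a circumcircle).
The minimum enclosing circle is determined by three boundary points: (0, -4), (-2, 6), (4, 3).
Their circumcentre is (-13/18, 19/18) with r² = 4225/162.
The farthest remaining point (-2, 4) is at distance² 1669/162 ≤ 4225/162.
r = √(4225/162) ≈ 5.11.

5.11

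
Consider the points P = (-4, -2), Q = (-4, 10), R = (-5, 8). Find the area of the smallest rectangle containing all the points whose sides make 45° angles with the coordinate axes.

In coordinates u = x + y, v = x − y the rectangle is axis-aligned; the map (x,y)→(u,v) scales areas by 2.
u-values: -6, 6, 3; range = 6 − (-6) = 12.
v-values: -2, -14, -13; range = -2 − (-14) = 12.
Area = (12 × 12) / 2 = 72.

72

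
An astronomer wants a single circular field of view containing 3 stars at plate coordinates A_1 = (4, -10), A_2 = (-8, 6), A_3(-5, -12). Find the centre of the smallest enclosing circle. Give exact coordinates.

Side lengths²: A_1A_2² = 400, A_1A_3² = 85, A_2A_3² = 333.
Since A_1A_2² = 400 < 333 + 85 = 418, the triangle is acute, so the smallest enclosing circle is the circumcircle.
Circumcentre = (-17/7, -65/28), r² = 78625/784.
Centre = (-17/7, -65/28).

(-17/7, -65/28)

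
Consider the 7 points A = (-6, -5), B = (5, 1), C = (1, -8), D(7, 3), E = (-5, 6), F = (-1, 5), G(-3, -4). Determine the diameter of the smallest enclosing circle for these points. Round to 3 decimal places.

15.738

The minimum enclosing circle is determined by three boundary points: C, D, E.
Their circumcentre is (-0.18, -0.22) with r² = 61.9208.
The farthest remaining point A is at distance² 56.7208 ≤ 61.9208.
Diameter = 2r = 2√(61.9208) ≈ 15.738.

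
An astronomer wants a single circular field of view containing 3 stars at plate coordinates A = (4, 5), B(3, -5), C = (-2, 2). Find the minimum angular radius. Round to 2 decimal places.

Side lengths²: AB² = 101, AC² = 45, BC² = 74.
Since AB² = 101 < 74 + 45 = 119, the triangle is acute, so the smallest enclosing circle is the circumcircle.
Circumcentre = (103/38, 3/38), r² = 18685/722.
r = √(18685/722) ≈ 5.09.

5.09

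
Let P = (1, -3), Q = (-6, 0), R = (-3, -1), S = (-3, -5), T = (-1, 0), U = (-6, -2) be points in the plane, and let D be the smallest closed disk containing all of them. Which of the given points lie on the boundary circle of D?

The farthest pair is P–Q with squared distance 58. The circle on this segment as diameter has centre (-2.5, -1.5) and r² = 58/4 = 14.5.
Check R: distance² to centre = 0.5 ≤ 14.5, so it lies inside.
All remaining points lie in this disk, and no smaller disk contains both endpoints, so this is the minimum enclosing circle.
The points at distance exactly r from the centre are P, Q — 2 points.

P, Q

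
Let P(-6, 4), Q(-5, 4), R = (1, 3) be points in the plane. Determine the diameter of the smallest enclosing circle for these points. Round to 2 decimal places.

7.07

Side lengths²: PQ² = 1, PR² = 50, QR² = 37.
Since PR² = 50 ≥ 37 + 1 = 38, the angle opposite PR is not acute, so the smallest enclosing circle has PR as diameter.
Centre = midpoint of PR = (-2.5, 3.5), r² = 50/4 = 12.5.
Diameter = 2r = 2√(12.5) ≈ 7.07.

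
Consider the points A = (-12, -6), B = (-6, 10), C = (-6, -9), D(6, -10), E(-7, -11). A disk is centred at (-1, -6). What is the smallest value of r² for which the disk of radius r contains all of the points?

The required radius is the distance from (-1, -6) to the farthest point.
Squared distances: 121, 281, 34, 65, 61.
Maximum is 281, attained at B.

281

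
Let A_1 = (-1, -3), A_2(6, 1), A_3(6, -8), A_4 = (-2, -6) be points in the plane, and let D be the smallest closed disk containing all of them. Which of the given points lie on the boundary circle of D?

By Welzl's lemma the MEC is supported by two points (diametrically opposite) or three points (on a circumcircle).
The minimum enclosing circle is determined by three boundary points: A_2, A_3, A_4.
Their circumcentre is (2.875, -3.5) with r² = 30.015625.
The farthest remaining point A_1 is at distance² 15.265625 ≤ 30.015625.
The points at distance exactly r from the centre are A_2, A_3, A_4 — 3 points.

A_2, A_3, A_4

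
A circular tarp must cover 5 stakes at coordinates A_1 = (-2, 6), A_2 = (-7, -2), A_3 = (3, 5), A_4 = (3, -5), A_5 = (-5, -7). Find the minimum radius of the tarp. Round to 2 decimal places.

A smallest enclosing disk is always determined by at most three of the input points on its boundary.
The farthest pair is A_3–A_5 with squared distance 208. The circle on this segment as diameter has centre (-1, -1) and r² = 208/4 = 52.
Check A_1: distance² to centre = 50 ≤ 52, so it lies inside.
All remaining points lie in this disk, and no smaller disk contains both endpoints, so this is the minimum enclosing circle.
r = √52 ≈ 7.21.

7.21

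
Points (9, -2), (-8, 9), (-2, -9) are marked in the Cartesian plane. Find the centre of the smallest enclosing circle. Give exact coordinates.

(-0.875, 1.375)

Call the three points A, B, C in the order given.
Side lengths²: AB² = 410, AC² = 170, BC² = 360.
Since AB² = 410 < 360 + 170 = 530, the triangle is acute, so the smallest enclosing circle is the circumcircle.
Circumcentre = (-0.875, 1.375), r² = 108.90625.
Centre = (-0.875, 1.375).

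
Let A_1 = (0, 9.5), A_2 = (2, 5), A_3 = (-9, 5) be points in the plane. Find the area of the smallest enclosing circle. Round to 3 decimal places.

Side lengths²: A_1A_2² = 24.25, A_1A_3² = 101.25, A_2A_3² = 121.
Since A_2A_3² = 121 < 101.25 + 24.25 = 125.5, the triangle is acute, so the smallest enclosing circle is the circumcircle.
Circumcentre = (-3.5, 5.25), r² = 30.3125.
Area = π·r² = π·30.3125 ≈ 95.230.

95.230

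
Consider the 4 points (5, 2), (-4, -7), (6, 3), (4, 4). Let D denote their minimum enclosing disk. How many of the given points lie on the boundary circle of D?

The farthest pair is (-4, -7)–(6, 3) with squared distance 200. The circle on this segment as diameter has centre (1, -2) and r² = 200/4 = 50.
Check (5, 2): distance² to centre = 32 ≤ 50, so it lies inside.
All remaining points lie in this disk, and no smaller disk contains both endpoints, so this is the minimum enclosing circle.
The points at distance exactly r from the centre are (-4, -7), (6, 3) — 2 points.

2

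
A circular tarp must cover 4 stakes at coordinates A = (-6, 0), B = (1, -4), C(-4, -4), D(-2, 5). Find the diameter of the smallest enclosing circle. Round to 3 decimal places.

The minimum enclosing circle of a finite set is fixed by two of the points (as a diameter) or three (as a circumcircle).
The minimum enclosing circle is determined by three boundary points: B, C, D.
Their circumcentre is (-1.5, 1/6) with r² = 425/18.
The farthest remaining point A is at distance² 365/18 ≤ 425/18.
Diameter = 2r = 2√(425/18) ≈ 9.718.

9.718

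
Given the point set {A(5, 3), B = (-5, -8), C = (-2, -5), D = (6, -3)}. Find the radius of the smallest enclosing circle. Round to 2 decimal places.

The minimum enclosing circle of a finite set is fixed by two of the points (as a diameter) or three (as a circumcircle).
The farthest pair is A–B with squared distance 221. The circle on this segment as diameter has centre (0, -2.5) and r² = 221/4 = 55.25.
Check C: distance² to centre = 10.25 ≤ 55.25, so it lies inside.
All remaining points lie in this disk, and no smaller disk contains both endpoints, so this is the minimum enclosing circle.
r = √(55.25) ≈ 7.43.

7.43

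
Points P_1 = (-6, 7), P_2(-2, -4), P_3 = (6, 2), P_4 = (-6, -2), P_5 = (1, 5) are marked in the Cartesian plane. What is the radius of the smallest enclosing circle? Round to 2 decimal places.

By Welzl's lemma the MEC is supported by two points (diametrically opposite) or three points (on a circumcircle).
The minimum enclosing circle is determined by three boundary points: P_1, P_3, P_4.
Their circumcentre is (-5/6, 2.5) with r² = 845/18.
The farthest remaining point P_2 is at distance² 785/18 ≤ 845/18.
r = √(845/18) ≈ 6.85.

6.85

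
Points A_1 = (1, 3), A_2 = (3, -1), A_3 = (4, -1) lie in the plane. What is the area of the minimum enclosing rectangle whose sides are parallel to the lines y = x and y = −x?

7

In coordinates u = x + y, v = x − y the rectangle is axis-aligned; the map (x,y)→(u,v) scales areas by 2.
u-values: 4, 2, 3; range = 4 − 2 = 2.
v-values: -2, 4, 5; range = 5 − (-2) = 7.
Area = (2 × 7) / 2 = 7.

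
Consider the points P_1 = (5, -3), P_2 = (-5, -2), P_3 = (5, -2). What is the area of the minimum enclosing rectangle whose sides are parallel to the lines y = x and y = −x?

In coordinates u = x + y, v = x − y the rectangle is axis-aligned; the map (x,y)→(u,v) scales areas by 2.
u-values: 2, -7, 3; range = 3 − (-7) = 10.
v-values: 8, -3, 7; range = 8 − (-3) = 11.
Area = (10 × 11) / 2 = 55.

55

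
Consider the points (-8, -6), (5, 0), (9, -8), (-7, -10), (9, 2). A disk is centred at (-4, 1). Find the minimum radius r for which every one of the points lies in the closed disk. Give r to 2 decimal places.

The required radius is the distance from (-4, 1) to the farthest point.
Squared distances: 65, 82, 250, 130, 170.
Maximum is 250, attained at (9, -8).
r = √250 ≈ 15.81.

15.81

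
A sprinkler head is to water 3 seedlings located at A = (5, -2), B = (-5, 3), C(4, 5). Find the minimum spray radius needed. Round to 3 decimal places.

5.607

Side lengths²: AB² = 125, AC² = 50, BC² = 85.
Since AB² = 125 < 85 + 50 = 135, the triangle is acute, so the smallest enclosing circle is the circumcircle.
Circumcentre = (5/26, 23/26), r² = 10625/338.
r = √(10625/338) ≈ 5.607.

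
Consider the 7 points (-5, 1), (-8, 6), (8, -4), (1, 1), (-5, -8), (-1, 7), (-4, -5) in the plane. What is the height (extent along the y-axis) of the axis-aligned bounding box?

15

max y = 7, min y = -8, so height = 15.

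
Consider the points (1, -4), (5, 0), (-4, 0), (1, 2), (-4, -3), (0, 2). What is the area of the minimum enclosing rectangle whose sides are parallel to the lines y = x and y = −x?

In coordinates u = x + y, v = x − y the rectangle is axis-aligned; the map (x,y)→(u,v) scales areas by 2.
u-values: -3, 5, -4, 3, -7, 2; range = 5 − (-7) = 12.
v-values: 5, 5, -4, -1, -1, -2; range = 5 − (-4) = 9.
Area = (12 × 9) / 2 = 54.

54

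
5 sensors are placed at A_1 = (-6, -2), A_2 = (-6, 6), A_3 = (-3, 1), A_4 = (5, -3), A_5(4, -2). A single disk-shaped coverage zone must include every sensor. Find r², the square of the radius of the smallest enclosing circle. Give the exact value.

The farthest pair is A_2–A_4 with squared distance 202. The circle on this segment as diameter has centre (-0.5, 1.5) and r² = 202/4 = 50.5.
Check A_1: distance² to centre = 42.5 ≤ 50.5, so it lies inside.
All remaining points lie in this disk, and no smaller disk contains both endpoints, so this is the minimum enclosing circle.

50.5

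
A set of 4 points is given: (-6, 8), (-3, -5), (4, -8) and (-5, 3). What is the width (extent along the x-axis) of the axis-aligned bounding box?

10

max x = 4, min x = -6, so width = 10.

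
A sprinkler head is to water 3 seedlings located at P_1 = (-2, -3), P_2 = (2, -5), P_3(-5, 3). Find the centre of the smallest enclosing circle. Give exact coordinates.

(-1.5, -1)

Side lengths²: P_1P_2² = 20, P_1P_3² = 45, P_2P_3² = 113.
Since P_2P_3² = 113 ≥ 45 + 20 = 65, the angle opposite P_2P_3 is not acute, so the smallest enclosing circle has P_2P_3 as diameter.
Centre = midpoint of P_2P_3 = (-1.5, -1), r² = 113/4 = 28.25.
Centre = (-1.5, -1).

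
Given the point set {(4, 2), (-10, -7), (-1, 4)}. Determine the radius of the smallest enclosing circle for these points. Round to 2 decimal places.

8.32

Call the three points A, B, C in the order given.
Side lengths²: AB² = 277, AC² = 29, BC² = 202.
Since AB² = 277 ≥ 202 + 29 = 231, the angle opposite AB is not acute, so the smallest enclosing circle has AB as diameter.
Centre = midpoint of AB = (-3, -2.5), r² = 277/4 = 69.25.
r = √(69.25) ≈ 8.32.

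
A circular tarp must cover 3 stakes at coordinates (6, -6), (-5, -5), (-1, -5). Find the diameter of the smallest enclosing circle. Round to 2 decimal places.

11.05

Call the three points A, B, C in the order given.
Side lengths²: AB² = 122, AC² = 50, BC² = 16.
Since AB² = 122 ≥ 50 + 16 = 66, the angle opposite AB is not acute, so the smallest enclosing circle has AB as diameter.
Centre = midpoint of AB = (0.5, -5.5), r² = 122/4 = 30.5.
Diameter = 2r = 2√(30.5) ≈ 11.05.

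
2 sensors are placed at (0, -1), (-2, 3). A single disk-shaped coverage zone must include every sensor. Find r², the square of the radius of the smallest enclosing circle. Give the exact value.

5

The smallest circle enclosing two points has them as diameter endpoints.
Centre = midpoint = (-1, 1); r² = |(0, -1)−(-2, 3)|²/4 = 20/4 = 5.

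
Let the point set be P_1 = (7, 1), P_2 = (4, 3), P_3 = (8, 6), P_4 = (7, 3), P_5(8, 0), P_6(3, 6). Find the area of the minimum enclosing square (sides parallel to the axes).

36

The bounding box has width 5 and height 6.
An axis-aligned square enclosing the set must have side ≥ max(width, height).
So the minimum side is max(5, 6) = 6.
Area = 6² = 36.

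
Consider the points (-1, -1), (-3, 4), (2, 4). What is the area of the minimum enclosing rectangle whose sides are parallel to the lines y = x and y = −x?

In coordinates u = x + y, v = x − y the rectangle is axis-aligned; the map (x,y)→(u,v) scales areas by 2.
u-values: -2, 1, 6; range = 6 − (-2) = 8.
v-values: 0, -7, -2; range = 0 − (-7) = 7.
Area = (8 × 7) / 2 = 28.

28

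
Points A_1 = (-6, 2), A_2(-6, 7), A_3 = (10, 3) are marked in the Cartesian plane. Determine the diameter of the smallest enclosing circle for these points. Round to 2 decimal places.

16.52

Side lengths²: A_1A_2² = 25, A_1A_3² = 257, A_2A_3² = 272.
Since A_2A_3² = 272 < 257 + 25 = 282, the triangle is acute, so the smallest enclosing circle is the circumcircle.
Circumcentre = (1.875, 4.5), r² = 68.265625.
Diameter = 2r = 2√(68.265625) ≈ 16.52.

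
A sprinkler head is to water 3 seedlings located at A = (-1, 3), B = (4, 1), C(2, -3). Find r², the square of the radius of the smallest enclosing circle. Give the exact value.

11.328125

Side lengths²: AB² = 29, AC² = 45, BC² = 20.
Since AC² = 45 < 29 + 20 = 49, the triangle is acute, so the smallest enclosing circle is the circumcircle.
Circumcentre = (0.75, 0.125), r² = 11.328125.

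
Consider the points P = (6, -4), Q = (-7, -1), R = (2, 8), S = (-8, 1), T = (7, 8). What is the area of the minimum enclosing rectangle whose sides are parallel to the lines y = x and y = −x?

218.5

In coordinates u = x + y, v = x − y the rectangle is axis-aligned; the map (x,y)→(u,v) scales areas by 2.
u-values: 2, -8, 10, -7, 15; range = 15 − (-8) = 23.
v-values: 10, -6, -6, -9, -1; range = 10 − (-9) = 19.
Area = (23 × 19) / 2 = 218.5.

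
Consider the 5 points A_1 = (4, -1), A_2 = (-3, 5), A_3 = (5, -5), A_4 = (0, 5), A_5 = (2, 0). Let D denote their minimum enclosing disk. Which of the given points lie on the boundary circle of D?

A_2, A_3

The farthest pair is A_2–A_3 with squared distance 164. The circle on this segment as diameter has centre (1, 0) and r² = 164/4 = 41.
Check A_1: distance² to centre = 10 ≤ 41, so it lies inside.
All remaining points lie in this disk, and no smaller disk contains both endpoints, so this is the minimum enclosing circle.
The points at distance exactly r from the centre are A_2, A_3 — 2 points.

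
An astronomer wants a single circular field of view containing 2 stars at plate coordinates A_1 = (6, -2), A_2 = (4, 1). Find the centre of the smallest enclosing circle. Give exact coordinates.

The smallest circle enclosing two points has them as diameter endpoints.
Centre = midpoint = (5, -0.5); r² = |A_1A_2|²/4 = 13/4 = 3.25.
Centre = (5, -0.5).

(5, -0.5)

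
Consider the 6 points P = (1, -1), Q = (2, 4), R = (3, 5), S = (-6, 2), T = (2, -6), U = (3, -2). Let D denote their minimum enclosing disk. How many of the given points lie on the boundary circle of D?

3

The minimum enclosing circle of a finite set is fixed by two of the points (as a diameter) or three (as a circumcircle).
The minimum enclosing circle is determined by three boundary points: R, S, T.
Their circumcentre is (-0.25, -0.25) with r² = 38.125.
The farthest remaining point Q is at distance² 23.125 ≤ 38.125.
The points at distance exactly r from the centre are R, S, T — 3 points.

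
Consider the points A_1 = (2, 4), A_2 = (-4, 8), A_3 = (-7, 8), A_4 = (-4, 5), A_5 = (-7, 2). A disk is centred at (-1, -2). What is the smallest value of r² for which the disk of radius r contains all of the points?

The required radius is the distance from (-1, -2) to the farthest point.
Squared distances: 45, 109, 136, 58, 52.
Maximum is 136, attained at A_3.

136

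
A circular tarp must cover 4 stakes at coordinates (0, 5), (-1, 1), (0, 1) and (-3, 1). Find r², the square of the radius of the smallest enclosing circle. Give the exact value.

By Welzl's lemma the MEC is supported by two points (diametrically opposite) or three points (on a circumcircle).
The farthest pair is (0, 5)–(-3, 1) with squared distance 25. The circle on this segment as diameter has centre (-1.5, 3) and r² = 25/4 = 6.25.
Check (-1, 1): distance² to centre = 4.25 ≤ 6.25, so it lies inside.
All remaining points lie in this disk, and no smaller disk contains both endpoints, so this is the minimum enclosing circle.

6.25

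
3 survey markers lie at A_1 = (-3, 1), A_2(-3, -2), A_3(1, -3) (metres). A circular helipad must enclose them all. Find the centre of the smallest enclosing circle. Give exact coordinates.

(-1, -1)

Side lengths²: A_1A_2² = 9, A_1A_3² = 32, A_2A_3² = 17.
Since A_1A_3² = 32 ≥ 17 + 9 = 26, the angle opposite A_1A_3 is not acute, so the smallest enclosing circle has A_1A_3 as diameter.
Centre = midpoint of A_1A_3 = (-1, -1), r² = 32/4 = 8.
Centre = (-1, -1).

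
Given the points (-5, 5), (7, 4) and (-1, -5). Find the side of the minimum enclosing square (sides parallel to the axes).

12

The bounding box has width 12 and height 10.
An axis-aligned square enclosing the set must have side ≥ max(width, height).
So the minimum side is max(12, 10) = 12.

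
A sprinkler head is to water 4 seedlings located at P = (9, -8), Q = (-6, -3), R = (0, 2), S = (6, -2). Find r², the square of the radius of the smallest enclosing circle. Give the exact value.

62.5

The farthest pair is P–Q with squared distance 250. The circle on this segment as diameter has centre (1.5, -5.5) and r² = 250/4 = 62.5.
Check R: distance² to centre = 58.5 ≤ 62.5, so it lies inside.
All remaining points lie in this disk, and no smaller disk contains both endpoints, so this is the minimum enclosing circle.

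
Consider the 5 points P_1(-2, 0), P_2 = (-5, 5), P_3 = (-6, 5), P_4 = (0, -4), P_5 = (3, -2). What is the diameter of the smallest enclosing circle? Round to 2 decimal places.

11.40

The minimum enclosing circle of a finite set is fixed by two of the points (as a diameter) or three (as a circumcircle).
The farthest pair is P_3–P_5 with squared distance 130. The circle on this segment as diameter has centre (-1.5, 1.5) and r² = 130/4 = 32.5.
Check P_1: distance² to centre = 2.5 ≤ 32.5, so it lies inside.
All remaining points lie in this disk, and no smaller disk contains both endpoints, so this is the minimum enclosing circle.
Diameter = 2r = 2√(32.5) ≈ 11.40.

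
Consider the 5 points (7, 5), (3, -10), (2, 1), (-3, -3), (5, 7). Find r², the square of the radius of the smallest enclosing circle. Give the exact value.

73.25

The farthest pair is (3, -10)–(5, 7) with squared distance 293. The circle on this segment as diameter has centre (4, -1.5) and r² = 293/4 = 73.25.
Check (7, 5): distance² to centre = 51.25 ≤ 73.25, so it lies inside.
All remaining points lie in this disk, and no smaller disk contains both endpoints, so this is the minimum enclosing circle.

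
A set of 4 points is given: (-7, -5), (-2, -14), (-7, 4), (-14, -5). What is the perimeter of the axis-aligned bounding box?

Width = max x − min x = -2 − (-14) = 12.
Height = max y − min y = 4 − (-14) = 18.
Perimeter = 2(12 + 18) = 60.

60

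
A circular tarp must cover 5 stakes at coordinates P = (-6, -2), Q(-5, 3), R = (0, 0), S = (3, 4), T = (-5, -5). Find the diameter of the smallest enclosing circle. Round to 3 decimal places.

By Welzl's lemma the MEC is supported by two points (diametrically opposite) or three points (on a circumcircle).
The farthest pair is S–T with squared distance 145. The circle on this segment as diameter has centre (-1, -0.5) and r² = 145/4 = 36.25.
Check P: distance² to centre = 27.25 ≤ 36.25, so it lies inside.
All remaining points lie in this disk, and no smaller disk contains both endpoints, so this is the minimum enclosing circle.
Diameter = 2r = 2√(36.25) ≈ 12.042.

12.042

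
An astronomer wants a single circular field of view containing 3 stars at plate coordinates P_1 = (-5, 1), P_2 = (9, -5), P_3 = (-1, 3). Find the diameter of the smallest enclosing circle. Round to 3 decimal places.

15.232

Side lengths²: P_1P_2² = 232, P_1P_3² = 20, P_2P_3² = 164.
Since P_1P_2² = 232 ≥ 164 + 20 = 184, the angle opposite P_1P_2 is not acute, so the smallest enclosing circle has P_1P_2 as diameter.
Centre = midpoint of P_1P_2 = (2, -2), r² = 232/4 = 58.
Diameter = 2r = 2√58 ≈ 15.232.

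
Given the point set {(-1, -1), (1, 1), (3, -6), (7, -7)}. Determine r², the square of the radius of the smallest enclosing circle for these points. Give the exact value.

By Welzl's lemma the MEC is supported by two points (diametrically opposite) or three points (on a circumcircle).
The minimum enclosing circle is determined by three boundary points: (-1, -1), (1, 1), (7, -7).
Their circumcentre is (24/7, -24/7) with r² = 1250/49.
The farthest remaining point (3, -6) is at distance² 333/49 ≤ 1250/49.

1250/49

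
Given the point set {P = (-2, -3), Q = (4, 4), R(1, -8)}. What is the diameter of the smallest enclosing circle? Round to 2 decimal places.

Side lengths²: PQ² = 85, PR² = 34, QR² = 153.
Since QR² = 153 ≥ 85 + 34 = 119, the angle opposite QR is not acute, so the smallest enclosing circle has QR as diameter.
Centre = midpoint of QR = (2.5, -2), r² = 153/4 = 38.25.
Diameter = 2r = 2√(38.25) ≈ 12.37.

12.37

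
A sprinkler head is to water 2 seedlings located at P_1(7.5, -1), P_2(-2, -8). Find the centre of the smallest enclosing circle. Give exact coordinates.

(2.75, -4.5)

The smallest circle enclosing two points has them as diameter endpoints.
Centre = midpoint = (2.75, -4.5); r² = |P_1P_2|²/4 = 139.25/4 = 34.8125.
Centre = (2.75, -4.5).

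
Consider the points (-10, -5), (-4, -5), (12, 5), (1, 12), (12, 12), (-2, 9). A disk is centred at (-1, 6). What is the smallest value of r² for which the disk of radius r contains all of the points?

The required radius is the distance from (-1, 6) to the farthest point.
Squared distances: 202, 130, 170, 40, 205, 10.
Maximum is 205, attained at (12, 12).

205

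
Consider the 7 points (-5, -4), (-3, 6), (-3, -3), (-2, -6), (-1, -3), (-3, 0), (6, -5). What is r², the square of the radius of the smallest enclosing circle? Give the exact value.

A smallest enclosing disk is always determined by at most three of the input points on its boundary.
The minimum enclosing circle is determined by three boundary points: (-5, -4), (-3, 6), (6, -5).
Their circumcentre is (51/56, 1/56) with r² = 80093/1568.
The farthest remaining point (-2, -6) is at distance² 70069/1568 ≤ 80093/1568.

80093/1568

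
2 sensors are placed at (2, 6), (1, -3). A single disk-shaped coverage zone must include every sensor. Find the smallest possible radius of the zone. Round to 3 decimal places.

4.528

The smallest circle enclosing two points has them as diameter endpoints.
Centre = midpoint = (1.5, 1.5); r² = |(2, 6)−(1, -3)|²/4 = 82/4 = 20.5.
r = √(20.5) ≈ 4.528.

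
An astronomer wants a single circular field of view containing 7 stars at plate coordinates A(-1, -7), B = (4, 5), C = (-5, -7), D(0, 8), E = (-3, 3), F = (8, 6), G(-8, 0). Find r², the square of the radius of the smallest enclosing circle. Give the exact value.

By Welzl's lemma the MEC is supported by two points (diametrically opposite) or three points (on a circumcircle).
The minimum enclosing circle is determined by three boundary points: C, F, G.
Their circumcentre is (1.2, -0.2) with r² = 84.68.
The farthest remaining point D is at distance² 68.68 ≤ 84.68.

84.68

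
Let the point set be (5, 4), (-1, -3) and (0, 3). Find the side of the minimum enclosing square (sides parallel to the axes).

7

The bounding box has width 6 and height 7.
An axis-aligned square enclosing the set must have side ≥ max(width, height).
So the minimum side is max(6, 7) = 7.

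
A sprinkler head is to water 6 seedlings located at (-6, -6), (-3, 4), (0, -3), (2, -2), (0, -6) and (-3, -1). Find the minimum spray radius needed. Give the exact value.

The minimum enclosing circle of a finite set is fixed by two of the points (as a diameter) or three (as a circumcircle).
The minimum enclosing circle is determined by three boundary points: (-6, -6), (-3, 4), (0, -6).
Their circumcentre is (-3, -1.45) with r² = 29.7025.
The farthest remaining point (2, -2) is at distance² 25.3025 ≤ 29.7025.
r = √(29.7025) = 5.45.

5.45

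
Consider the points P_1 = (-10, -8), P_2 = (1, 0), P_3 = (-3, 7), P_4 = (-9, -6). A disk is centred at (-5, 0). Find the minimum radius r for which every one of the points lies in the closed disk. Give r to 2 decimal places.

9.43

The required radius is the distance from (-5, 0) to the farthest point.
Squared distances: 89, 36, 53, 52.
Maximum is 89, attained at P_1.
r = √89 ≈ 9.43.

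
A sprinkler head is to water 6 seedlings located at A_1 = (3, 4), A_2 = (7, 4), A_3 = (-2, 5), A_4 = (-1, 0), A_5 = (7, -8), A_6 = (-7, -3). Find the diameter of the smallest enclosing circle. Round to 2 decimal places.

16.62

The minimum enclosing circle is determined by three boundary points: A_2, A_5, A_6.
Their circumcentre is (1.25, -2) with r² = 69.0625.
The farthest remaining point A_3 is at distance² 59.5625 ≤ 69.0625.
Diameter = 2r = 2√(69.0625) ≈ 16.62.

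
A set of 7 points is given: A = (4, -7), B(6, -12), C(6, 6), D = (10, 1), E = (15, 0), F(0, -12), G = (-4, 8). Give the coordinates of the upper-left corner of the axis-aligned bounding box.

(-4, 8)

x-range [-4, 15], y-range [-12, 8].
The upper-left corner is (-4, 8).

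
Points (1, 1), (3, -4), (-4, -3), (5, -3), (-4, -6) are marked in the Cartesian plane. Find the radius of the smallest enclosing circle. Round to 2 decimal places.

The minimum enclosing circle is determined by three boundary points: (1, 1), (5, -3), (-4, -6).
Their circumcentre is (0.25, -3.75) with r² = 23.125.
The farthest remaining point (-4, -3) is at distance² 18.625 ≤ 23.125.
r = √(23.125) ≈ 4.81.

4.81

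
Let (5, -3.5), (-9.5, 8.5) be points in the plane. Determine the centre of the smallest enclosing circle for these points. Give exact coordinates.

The smallest circle enclosing two points has them as diameter endpoints.
Centre = midpoint = (-2.25, 2.5); r² = |(5, -3.5)−(-9.5, 8.5)|²/4 = 354.25/4 = 88.5625.
Centre = (-2.25, 2.5).

(-2.25, 2.5)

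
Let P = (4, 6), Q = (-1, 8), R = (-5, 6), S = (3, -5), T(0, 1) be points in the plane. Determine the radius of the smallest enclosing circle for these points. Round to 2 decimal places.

The minimum enclosing circle of a finite set is fixed by two of the points (as a diameter) or three (as a circumcircle).
The minimum enclosing circle is determined by three boundary points: Q, R, S.
Their circumcentre is (-1/12, 7/6) with r² = 6845/144.
The farthest remaining point P is at distance² 5765/144 ≤ 6845/144.
r = √(6845/144) ≈ 6.89.

6.89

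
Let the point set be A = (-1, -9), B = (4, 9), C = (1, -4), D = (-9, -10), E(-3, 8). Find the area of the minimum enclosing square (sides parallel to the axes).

361

The bounding box has width 13 and height 19.
An axis-aligned square enclosing the set must have side ≥ max(width, height).
So the minimum side is max(13, 19) = 19.
Area = 19² = 361.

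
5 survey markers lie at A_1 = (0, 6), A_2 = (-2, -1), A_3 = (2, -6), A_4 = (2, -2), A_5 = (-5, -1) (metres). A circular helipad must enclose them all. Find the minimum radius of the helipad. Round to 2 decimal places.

6.08

A smallest enclosing disk is always determined by at most three of the input points on its boundary.
The farthest pair is A_1–A_3 with squared distance 148. The circle on this segment as diameter has centre (1, 0) and r² = 148/4 = 37.
Check A_2: distance² to centre = 10 ≤ 37, so it lies inside.
All remaining points lie in this disk, and no smaller disk contains both endpoints, so this is the minimum enclosing circle.
r = √37 ≈ 6.08.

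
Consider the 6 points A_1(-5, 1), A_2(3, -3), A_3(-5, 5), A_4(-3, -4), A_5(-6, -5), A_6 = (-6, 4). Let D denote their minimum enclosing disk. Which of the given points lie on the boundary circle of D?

A smallest enclosing disk is always determined by at most three of the input points on its boundary.
The minimum enclosing circle is determined by three boundary points: A_2, A_3, A_5.
Their circumcentre is (-51/22, -7/22) with r² = 8585/242.
The farthest remaining point A_6 is at distance² 7793/242 ≤ 8585/242.
The points at distance exactly r from the centre are A_2, A_3, A_5 — 3 points.

A_2, A_3, A_5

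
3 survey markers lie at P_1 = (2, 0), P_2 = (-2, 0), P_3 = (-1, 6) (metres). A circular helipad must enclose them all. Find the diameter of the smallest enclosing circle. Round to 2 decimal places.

Side lengths²: P_1P_2² = 16, P_1P_3² = 45, P_2P_3² = 37.
Since P_1P_3² = 45 < 37 + 16 = 53, the triangle is acute, so the smallest enclosing circle is the circumcircle.
Circumcentre = (0, 2.75), r² = 11.5625.
Diameter = 2r = 2√(11.5625) ≈ 6.80.

6.80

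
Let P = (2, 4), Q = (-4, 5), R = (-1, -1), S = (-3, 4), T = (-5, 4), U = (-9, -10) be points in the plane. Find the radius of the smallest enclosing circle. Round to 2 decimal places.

A smallest enclosing disk is always determined by at most three of the input points on its boundary.
The farthest pair is P–U with squared distance 317. The circle on this segment as diameter has centre (-3.5, -3) and r² = 317/4 = 79.25.
Check Q: distance² to centre = 64.25 ≤ 79.25, so it lies inside.
All remaining points lie in this disk, and no smaller disk contains both endpoints, so this is the minimum enclosing circle.
r = √(79.25) ≈ 8.90.

8.90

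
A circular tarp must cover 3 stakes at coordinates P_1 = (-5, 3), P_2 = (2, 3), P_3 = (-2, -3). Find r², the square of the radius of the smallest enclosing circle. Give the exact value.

16.25

Side lengths²: P_1P_2² = 49, P_1P_3² = 45, P_2P_3² = 52.
Since P_2P_3² = 52 < 49 + 45 = 94, the triangle is acute, so the smallest enclosing circle is the circumcircle.
Circumcentre = (-1.5, 1), r² = 16.25.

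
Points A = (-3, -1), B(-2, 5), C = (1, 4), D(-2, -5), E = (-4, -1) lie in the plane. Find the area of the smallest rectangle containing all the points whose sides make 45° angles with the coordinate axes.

60

In coordinates u = x + y, v = x − y the rectangle is axis-aligned; the map (x,y)→(u,v) scales areas by 2.
u-values: -4, 3, 5, -7, -5; range = 5 − (-7) = 12.
v-values: -2, -7, -3, 3, -3; range = 3 − (-7) = 10.
Area = (12 × 10) / 2 = 60.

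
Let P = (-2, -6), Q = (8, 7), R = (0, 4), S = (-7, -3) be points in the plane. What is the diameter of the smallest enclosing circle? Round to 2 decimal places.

18.03

By Welzl's lemma the MEC is supported by two points (diametrically opposite) or three points (on a circumcircle).
The farthest pair is Q–S with squared distance 325. The circle on this segment as diameter has centre (0.5, 2) and r² = 325/4 = 81.25.
Check P: distance² to centre = 70.25 ≤ 81.25, so it lies inside.
All remaining points lie in this disk, and no smaller disk contains both endpoints, so this is the minimum enclosing circle.
Diameter = 2r = 2√(81.25) ≈ 18.03.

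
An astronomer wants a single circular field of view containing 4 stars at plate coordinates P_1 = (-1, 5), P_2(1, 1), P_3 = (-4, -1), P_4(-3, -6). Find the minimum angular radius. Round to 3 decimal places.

The farthest pair is P_1–P_4 with squared distance 125. The circle on this segment as diameter has centre (-2, -0.5) and r² = 125/4 = 31.25.
Check P_2: distance² to centre = 11.25 ≤ 31.25, so it lies inside.
All remaining points lie in this disk, and no smaller disk contains both endpoints, so this is the minimum enclosing circle.
r = √(31.25) ≈ 5.590.

5.590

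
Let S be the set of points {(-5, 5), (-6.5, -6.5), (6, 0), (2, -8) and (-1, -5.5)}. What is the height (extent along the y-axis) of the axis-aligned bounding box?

13

max y = 5, min y = -8, so height = 13.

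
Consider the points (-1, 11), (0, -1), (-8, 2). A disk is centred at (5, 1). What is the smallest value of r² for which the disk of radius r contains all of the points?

170

The required radius is the distance from (5, 1) to the farthest point.
Squared distances: 136, 29, 170.
Maximum is 170, attained at (-8, 2).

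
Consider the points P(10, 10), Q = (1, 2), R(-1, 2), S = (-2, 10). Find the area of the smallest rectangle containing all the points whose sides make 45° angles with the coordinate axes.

In coordinates u = x + y, v = x − y the rectangle is axis-aligned; the map (x,y)→(u,v) scales areas by 2.
u-values: 20, 3, 1, 8; range = 20 − 1 = 19.
v-values: 0, -1, -3, -12; range = 0 − (-12) = 12.
Area = (19 × 12) / 2 = 114.

114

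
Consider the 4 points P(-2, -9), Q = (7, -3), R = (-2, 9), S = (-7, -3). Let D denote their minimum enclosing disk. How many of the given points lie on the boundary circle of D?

3

By Welzl's lemma the MEC is supported by two points (diametrically opposite) or three points (on a circumcircle).
The minimum enclosing circle is determined by three boundary points: P, Q, R.
Their circumcentre is (-1.5, 0) with r² = 81.25.
The farthest remaining point S is at distance² 39.25 ≤ 81.25.
The points at distance exactly r from the centre are P, Q, R — 3 points.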